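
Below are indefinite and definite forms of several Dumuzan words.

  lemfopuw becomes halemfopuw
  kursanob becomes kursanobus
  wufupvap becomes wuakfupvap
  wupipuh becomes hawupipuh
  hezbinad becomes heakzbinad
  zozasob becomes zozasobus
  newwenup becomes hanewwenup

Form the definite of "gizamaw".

"gizamaw" has last vowel 'a'. The stems whose last vowel is 'a' (hezbinad → heakzbinad, wufupvap → wuakfupvap) insert -ak- after the first vowel.
The other patterns: stems whose last vowel is 'o' add -us; stems whose last vowel is 'u' add the prefix ha-.
So gizamaw → giakzamaw.

giakzamaw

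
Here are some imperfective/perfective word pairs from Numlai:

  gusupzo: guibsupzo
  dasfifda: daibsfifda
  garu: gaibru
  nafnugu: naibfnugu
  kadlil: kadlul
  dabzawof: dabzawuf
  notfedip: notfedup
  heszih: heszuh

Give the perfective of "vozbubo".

voibzbubo

gusupzo and dabzawof both have last vowel 'o' yet inflect differently (guibsupzo, dabzawuf), so the last vowel is not what conditions the rule; whether the stem ends in a vowel or a consonant is.
"vozbubo" ends in a vowel. The stems ending in a vowel (gusupzo → guibsupzo, dasfifda → daibsfifda, garu → gaibru) insert -ib- after the first vowel.
The other pattern: stems ending in a consonant change the last vowel to 'u'.
So vozbubo → voibzbubo.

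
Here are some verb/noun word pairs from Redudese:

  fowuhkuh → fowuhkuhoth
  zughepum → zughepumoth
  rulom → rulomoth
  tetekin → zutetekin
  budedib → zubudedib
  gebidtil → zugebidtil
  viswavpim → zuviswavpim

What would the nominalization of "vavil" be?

zuvavil

"vavil" has last vowel 'i'. The stems whose last vowel is 'i' (viswavpim → zuviswavpim, gebidtil → zugebidtil, tetekin → zutetekin) add the prefix zu-.
So vavil → zuvavil.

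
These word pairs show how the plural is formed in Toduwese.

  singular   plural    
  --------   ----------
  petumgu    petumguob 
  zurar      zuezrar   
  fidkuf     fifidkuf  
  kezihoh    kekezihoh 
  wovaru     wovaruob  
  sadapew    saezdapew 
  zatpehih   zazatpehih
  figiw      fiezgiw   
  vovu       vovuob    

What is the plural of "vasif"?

figiw and zatpehih both have last vowel 'i' yet inflect differently (fiezgiw, zazatpehih), so the last vowel is not what conditions the rule; the final letter is.
"vasif" ends in -f. The one such stem in the data (fidkuf → fifidkuf) repeats the first consonant+vowel as a prefix (as do kezihoh, zatpehih), so the same rule applies.
The other patterns: stems ending in -r or -w insert -ez- after the first vowel; stems ending in -u add -ob.
So vasif → vavasif.

vavasif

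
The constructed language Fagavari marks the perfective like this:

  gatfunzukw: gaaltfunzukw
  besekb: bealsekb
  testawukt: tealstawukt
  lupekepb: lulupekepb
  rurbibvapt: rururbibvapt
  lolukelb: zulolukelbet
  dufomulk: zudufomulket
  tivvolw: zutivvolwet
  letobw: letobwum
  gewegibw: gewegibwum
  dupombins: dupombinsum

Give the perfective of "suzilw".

zusuzilwet

"suzilw" has second-to-last letter 'l'. The stems whose second-to-last letter is 'l' (lolukelb → zulolukelbet, dufomulk → zudufomulket, tivvolw → zutivvolwet) add zu- … -et around the stem.
The other patterns: stems whose second-to-last letter is 'k' insert -al- after the first vowel; stems whose second-to-last letter is 'p' repeat the first consonant+vowel as a prefix; stems whose second-to-last letter is 'b' or 'n' add -um.
So suzilw → zusuzilwet.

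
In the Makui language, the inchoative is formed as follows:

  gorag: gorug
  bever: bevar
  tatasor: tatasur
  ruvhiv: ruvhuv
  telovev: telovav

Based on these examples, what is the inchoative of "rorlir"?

bever and tatasor both end in -r yet inflect differently (bevar, tatasur), so the final letter is not what conditions the rule; the last vowel is.
"rorlir" has last vowel 'i'. The one such stem in the data (ruvhiv → ruvhuv) changes the last vowel to 'u' (as do tatasor, gorag), so the same rule applies.
The other pattern: stems whose last vowel is 'e' change the last vowel to 'a'.
So rorlir → rorlur.

rorlur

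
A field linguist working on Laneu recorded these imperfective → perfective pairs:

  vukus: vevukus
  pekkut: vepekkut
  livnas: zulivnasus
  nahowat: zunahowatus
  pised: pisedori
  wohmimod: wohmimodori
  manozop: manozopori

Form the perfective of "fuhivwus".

vukus and livnas both end in -s yet inflect differently (vevukus, zulivnasus), so the final letter is not what conditions the rule; the last vowel is.
"fuhivwus" has last vowel 'u'. The stems whose last vowel is 'u' (vukus → vevukus, pekkut → vepekkut) add the prefix ve-.
So fuhivwus → vefuhivwus.

vefuhivwus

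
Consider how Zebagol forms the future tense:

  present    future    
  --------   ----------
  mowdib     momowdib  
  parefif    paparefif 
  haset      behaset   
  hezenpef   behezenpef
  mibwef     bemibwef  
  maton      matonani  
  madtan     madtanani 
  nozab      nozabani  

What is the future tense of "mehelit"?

memehelit

parefif and hezenpef both end in -f yet inflect differently (paparefif, behezenpef), so the final letter is not what conditions the rule; the last vowel is.
"mehelit" has last vowel 'i'. The stems whose last vowel is 'i' (mowdib → momowdib, parefif → paparefif) repeat the first consonant+vowel as a prefix.
So mehelit → memehelit.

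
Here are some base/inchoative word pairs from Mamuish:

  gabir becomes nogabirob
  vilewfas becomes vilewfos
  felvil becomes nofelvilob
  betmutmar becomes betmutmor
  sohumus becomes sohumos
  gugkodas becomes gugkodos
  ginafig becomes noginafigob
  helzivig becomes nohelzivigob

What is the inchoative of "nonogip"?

nononogipob

gabir and betmutmar both end in -r yet inflect differently (nogabirob, betmutmor), so the final letter is not what conditions the rule; the last vowel is.
"nonogip" has last vowel 'i'. The stems whose last vowel is 'i' (ginafig → noginafigob, felvil → nofelvilob, gabir → nogabirob) add no- … -ob around the stem.
So nonogip → nononogipob.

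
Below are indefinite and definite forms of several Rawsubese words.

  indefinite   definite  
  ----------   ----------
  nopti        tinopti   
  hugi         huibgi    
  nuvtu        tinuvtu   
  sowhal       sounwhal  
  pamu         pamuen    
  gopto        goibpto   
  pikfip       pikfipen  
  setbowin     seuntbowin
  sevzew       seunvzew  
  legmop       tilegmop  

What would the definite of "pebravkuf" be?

pebravkufen

nopti and hugi both end in -i yet inflect differently (tinopti, huibgi), so the final letter is not what conditions the rule; the first letter is.
"pebravkuf" begins with p-. The stems beginning with p- (pamu → pamuen, pikfip → pikfipen) add -en.
The other patterns: stems beginning with s- insert -un- after the first vowel; stems beginning with l- or n- add the prefix ti-; stems beginning with g- or h- insert -ib- after the first vowel.
So pebravkuf → pebravkufen.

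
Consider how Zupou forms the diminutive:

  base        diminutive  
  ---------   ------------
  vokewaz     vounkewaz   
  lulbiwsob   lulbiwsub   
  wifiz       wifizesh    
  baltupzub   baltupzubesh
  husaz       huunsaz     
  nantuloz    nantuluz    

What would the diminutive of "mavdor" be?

mavdur

husaz and nantuloz both end in -z yet inflect differently (huunsaz, nantuluz), so the final letter is not what conditions the rule; the last vowel is.
"mavdor" has last vowel 'o'. The stems whose last vowel is 'o' (lulbiwsob → lulbiwsub, nantuloz → nantuluz) change the last vowel to 'u'.
The other patterns: stems whose last vowel is 'a' insert -un- after the first vowel; stems whose last vowel is 'i' or 'u' add -esh.
So mavdor → mavdur.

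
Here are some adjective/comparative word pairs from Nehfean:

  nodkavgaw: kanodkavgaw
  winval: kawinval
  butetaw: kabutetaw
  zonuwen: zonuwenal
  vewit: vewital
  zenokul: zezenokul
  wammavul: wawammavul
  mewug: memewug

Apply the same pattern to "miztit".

miztital

"miztit" has last vowel 'i'. The one such stem in the data (vewit → vewital) adds -al, so the same rule applies.
The other patterns: stems whose last vowel is 'a' add the prefix ka-; stems whose last vowel is 'u' repeat the first consonant+vowel as a prefix.
So miztit → miztital.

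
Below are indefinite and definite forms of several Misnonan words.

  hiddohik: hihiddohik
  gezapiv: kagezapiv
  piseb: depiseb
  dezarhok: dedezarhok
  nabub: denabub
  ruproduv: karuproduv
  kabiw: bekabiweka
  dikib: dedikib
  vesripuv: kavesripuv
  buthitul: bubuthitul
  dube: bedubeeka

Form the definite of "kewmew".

bekewmeweka

gezapiv and kabiw both have last vowel 'i' yet inflect differently (kagezapiv, bekabiweka), so the last vowel is not what conditions the rule; the final letter is.
"kewmew" ends in -w. The one such stem in the data (kabiw → bekabiweka) adds be- … -eka around the stem, so the same rule applies.
The other patterns: stems ending in -v add the prefix ka-; stems ending in -b add the prefix de-; stems ending in -k or -l repeat the first consonant+vowel as a prefix.
So kewmew → bekewmeweka.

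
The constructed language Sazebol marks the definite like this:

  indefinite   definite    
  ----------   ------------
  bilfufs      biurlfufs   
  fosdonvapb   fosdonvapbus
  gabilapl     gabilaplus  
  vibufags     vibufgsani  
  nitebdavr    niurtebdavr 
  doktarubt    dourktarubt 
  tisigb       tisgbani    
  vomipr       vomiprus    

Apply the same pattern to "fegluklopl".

"fegluklopl" has second-to-last letter 'p'. The stems whose second-to-last letter is 'p' (gabilapl → gabilaplus, vomipr → vomiprus, fosdonvapb → fosdonvapbus) add -us.
So fegluklopl → feglukloplus.

feglukloplus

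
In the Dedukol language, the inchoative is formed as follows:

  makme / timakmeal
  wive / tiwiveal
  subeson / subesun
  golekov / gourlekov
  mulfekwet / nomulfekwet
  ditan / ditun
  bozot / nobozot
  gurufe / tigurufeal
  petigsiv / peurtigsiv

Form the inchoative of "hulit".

nohulit

golekov and subeson both have last vowel 'o' yet inflect differently (gourlekov, subesun), so the last vowel is not what conditions the rule; the final letter is.
"hulit" ends in -t. The stems ending in -t (mulfekwet → nomulfekwet, bozot → nobozot) add the prefix no-.
The other patterns: stems ending in -v insert -ur- after the first vowel; stems ending in -n change the last vowel to 'u'; stems ending in -e add ti- … -al around the stem.
So hulit → nohulit.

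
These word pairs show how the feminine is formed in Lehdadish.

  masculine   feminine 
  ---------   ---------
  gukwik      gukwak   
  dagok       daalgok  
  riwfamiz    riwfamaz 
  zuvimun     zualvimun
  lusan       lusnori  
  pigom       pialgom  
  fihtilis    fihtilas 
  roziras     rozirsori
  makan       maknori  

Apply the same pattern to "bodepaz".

"bodepaz" has last vowel 'a'. The stems whose last vowel is 'a' (makan → maknori, lusan → lusnori, roziras → rozirsori) delete the last vowel and add -ori.
So bodepaz → bodepzori.

bodepzori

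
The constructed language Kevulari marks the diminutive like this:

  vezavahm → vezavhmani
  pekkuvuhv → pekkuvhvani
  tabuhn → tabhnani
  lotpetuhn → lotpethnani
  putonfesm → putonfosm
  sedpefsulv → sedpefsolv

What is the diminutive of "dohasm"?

dohosm

vezavahm and putonfesm both end in -m yet inflect differently (vezavhmani, putonfosm), so the final letter is not what conditions the rule; the second-to-last letter is.
"dohasm" has second-to-last letter 's'. The one such stem in the data (putonfesm → putonfosm) changes the last vowel to 'o' (as does sedpefsulv), so the same rule applies.
So dohasm → dohosm.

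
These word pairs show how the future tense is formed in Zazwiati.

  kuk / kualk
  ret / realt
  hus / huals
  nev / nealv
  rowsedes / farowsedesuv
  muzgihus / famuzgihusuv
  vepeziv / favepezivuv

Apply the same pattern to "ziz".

"ziz" has 1 vowel. The stems with 1 vowel (hus → huals, nev → nealv, kuk → kualk) insert -al- after the first vowel.
So ziz → zialz.

zialz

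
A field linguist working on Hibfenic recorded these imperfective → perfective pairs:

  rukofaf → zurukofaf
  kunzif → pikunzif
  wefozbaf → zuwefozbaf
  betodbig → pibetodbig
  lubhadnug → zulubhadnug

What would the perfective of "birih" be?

pibirih

wefozbaf and kunzif both end in -f yet inflect differently (zuwefozbaf, pikunzif), so the final letter is not what conditions the rule; the last vowel is.
"birih" has last vowel 'i'. The stems whose last vowel is 'i' (kunzif → pikunzif, betodbig → pibetodbig) add the prefix pi-.
So birih → pibirih.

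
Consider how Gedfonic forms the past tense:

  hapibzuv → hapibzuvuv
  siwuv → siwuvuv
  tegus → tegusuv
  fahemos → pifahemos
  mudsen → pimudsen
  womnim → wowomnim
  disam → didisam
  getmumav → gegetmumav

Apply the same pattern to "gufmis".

tegus and fahemos both end in -s yet inflect differently (tegusuv, pifahemos), so the final letter is not what conditions the rule; the last vowel is.
"gufmis" has last vowel 'i'. The one such stem in the data (womnim → wowomnim) repeats the first consonant+vowel as a prefix (as do disam, getmumav), so the same rule applies.
The other patterns: stems whose last vowel is 'u' add -uv; stems whose last vowel is 'e' or 'o' add the prefix pi-.
So gufmis → gugufmis.

gugufmis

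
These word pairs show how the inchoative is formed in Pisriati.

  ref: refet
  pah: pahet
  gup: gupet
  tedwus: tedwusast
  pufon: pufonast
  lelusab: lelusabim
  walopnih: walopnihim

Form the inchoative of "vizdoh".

vizdohast

pah and walopnih both end in -h yet inflect differently (pahet, walopnihim), so the final letter is not what conditions the rule; the number of vowels is.
"vizdoh" has 2 vowels. The stems with 2 vowels (tedwus → tedwusast, pufon → pufonast) add -ast.
The other patterns: stems with 1 vowel add -et; stems with 3 vowels add -im.
So vizdoh → vizdohast.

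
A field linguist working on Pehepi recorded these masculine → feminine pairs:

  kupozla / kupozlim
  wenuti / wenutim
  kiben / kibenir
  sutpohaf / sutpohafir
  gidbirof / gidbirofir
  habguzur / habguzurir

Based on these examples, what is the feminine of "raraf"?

kupozla and sutpohaf both have last vowel 'a' yet inflect differently (kupozlim, sutpohafir), so the last vowel is not what conditions the rule; whether the stem ends in a vowel or a consonant is.
"raraf" ends in a consonant. The stems ending in a consonant (kiben → kibenir, sutpohaf → sutpohafir, gidbirof → gidbirofir) add -ir.
So raraf → rarafir.

rarafir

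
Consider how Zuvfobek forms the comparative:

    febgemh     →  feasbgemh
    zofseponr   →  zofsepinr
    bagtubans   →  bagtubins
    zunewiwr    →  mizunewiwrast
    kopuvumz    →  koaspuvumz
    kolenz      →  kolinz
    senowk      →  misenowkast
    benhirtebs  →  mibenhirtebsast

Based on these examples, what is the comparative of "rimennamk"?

riasmennamk

kolenz and kopuvumz both end in -z yet inflect differently (kolinz, koaspuvumz), so the final letter is not what conditions the rule; the second-to-last letter is.
"rimennamk" has second-to-last letter 'm'. The stems whose second-to-last letter is 'm' (kopuvumz → koaspuvumz, febgemh → feasbgemh) insert -as- after the first vowel.
The other patterns: stems whose second-to-last letter is 'n' change the last vowel to 'i'; stems whose second-to-last letter is 'b' or 'w' add mi- … -ast around the stem.
So rimennamk → riasmennamk.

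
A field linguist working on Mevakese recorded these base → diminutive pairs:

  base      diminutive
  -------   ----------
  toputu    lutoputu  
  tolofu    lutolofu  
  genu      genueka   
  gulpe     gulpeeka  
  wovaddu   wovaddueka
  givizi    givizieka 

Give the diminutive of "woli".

wolieka

toputu and genu both end in -u yet inflect differently (lutoputu, genueka), so the final letter is not what conditions the rule; the first letter is.
"woli" begins with w-. The one such stem in the data (wovaddu → wovaddueka) adds -eka, so the same rule applies.
The other pattern: stems beginning with t- add the prefix lu-.
So woli → wolieka.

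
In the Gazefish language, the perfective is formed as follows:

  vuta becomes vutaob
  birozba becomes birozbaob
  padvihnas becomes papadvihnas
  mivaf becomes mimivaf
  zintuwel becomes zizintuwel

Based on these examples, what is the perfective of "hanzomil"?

vuta and padvihnas both have last vowel 'a' yet inflect differently (vutaob, papadvihnas), so the last vowel is not what conditions the rule; whether the stem ends in a vowel or a consonant is.
"hanzomil" ends in a consonant. The stems ending in a consonant (padvihnas → papadvihnas, mivaf → mimivaf, zintuwel → zizintuwel) repeat the first consonant+vowel as a prefix.
So hanzomil → hahanzomil.

hahanzomil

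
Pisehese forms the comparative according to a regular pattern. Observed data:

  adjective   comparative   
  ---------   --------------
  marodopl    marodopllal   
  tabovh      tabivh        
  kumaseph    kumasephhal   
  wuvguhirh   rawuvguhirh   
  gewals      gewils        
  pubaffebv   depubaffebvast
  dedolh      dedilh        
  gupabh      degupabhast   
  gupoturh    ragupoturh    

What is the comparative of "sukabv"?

wuvguhirh and kumaseph both end in -h yet inflect differently (rawuvguhirh, kumasephhal), so the final letter is not what conditions the rule; the second-to-last letter is.
"sukabv" has second-to-last letter 'b'. The stems whose second-to-last letter is 'b' (pubaffebv → depubaffebvast, gupabh → degupabhast) add de- … -ast around the stem.
The other patterns: stems whose second-to-last letter is 'r' add the prefix ra-; stems whose second-to-last letter is 'p' double the final consonant and add -al; stems whose second-to-last letter is 'l' or 'v' change the last vowel to 'i'.
So sukabv → desukabvast.

desukabvast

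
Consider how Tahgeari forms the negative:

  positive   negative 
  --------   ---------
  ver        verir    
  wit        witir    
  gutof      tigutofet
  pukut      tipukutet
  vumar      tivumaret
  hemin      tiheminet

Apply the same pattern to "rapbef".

tirapbefet

"rapbef" has 2 vowels. The stems with 2 vowels (gutof → tigutofet, pukut → tipukutet, vumar → tivumaret) add ti- … -et around the stem.
So rapbef → tirapbefet.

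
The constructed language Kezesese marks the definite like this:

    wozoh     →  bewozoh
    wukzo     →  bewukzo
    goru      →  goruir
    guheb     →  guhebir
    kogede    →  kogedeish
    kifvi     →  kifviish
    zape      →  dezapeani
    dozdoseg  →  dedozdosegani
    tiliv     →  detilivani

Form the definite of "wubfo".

"wubfo" begins with w-. The stems beginning with w- (wozoh → bewozoh, wukzo → bewukzo) add the prefix be-.
The other patterns: stems beginning with g- add -ir; stems beginning with k- add -ish; stems beginning with d-, t- or z- add de- … -ani around the stem.
So wubfo → bewubfo.

bewubfo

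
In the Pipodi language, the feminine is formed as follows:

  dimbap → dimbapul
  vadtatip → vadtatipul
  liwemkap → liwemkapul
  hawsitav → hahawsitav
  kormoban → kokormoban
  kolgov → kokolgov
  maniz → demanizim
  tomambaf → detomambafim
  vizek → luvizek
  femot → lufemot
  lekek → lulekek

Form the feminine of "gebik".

dimbap and hawsitav both have last vowel 'a' yet inflect differently (dimbapul, hahawsitav), so the last vowel is not what conditions the rule; the final letter is.
"gebik" ends in -k. The stems ending in -k (vizek → luvizek, lekek → lulekek) add the prefix lu-.
So gebik → lugebik.

lugebik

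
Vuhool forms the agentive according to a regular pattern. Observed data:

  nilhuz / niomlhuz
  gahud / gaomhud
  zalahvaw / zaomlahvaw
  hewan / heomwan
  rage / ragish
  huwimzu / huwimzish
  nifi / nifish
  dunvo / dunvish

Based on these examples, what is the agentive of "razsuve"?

razsuvish

"razsuve" ends in a vowel. The stems ending in a vowel (rage → ragish, huwimzu → huwimzish, nifi → nifish) drop the final letter and add -ish.
So razsuve → razsuvish.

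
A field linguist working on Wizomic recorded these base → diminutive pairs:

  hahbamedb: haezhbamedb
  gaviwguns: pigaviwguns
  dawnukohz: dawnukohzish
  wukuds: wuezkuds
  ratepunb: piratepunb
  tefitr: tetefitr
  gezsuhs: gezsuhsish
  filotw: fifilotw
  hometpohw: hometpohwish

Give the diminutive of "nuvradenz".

pinuvradenz

wukuds and gezsuhs both end in -s yet inflect differently (wuezkuds, gezsuhsish), so the final letter is not what conditions the rule; the second-to-last letter is.
"nuvradenz" has second-to-last letter 'n'. The stems whose second-to-last letter is 'n' (gaviwguns → pigaviwguns, ratepunb → piratepunb) add the prefix pi-.
So nuvradenz → pinuvradenz.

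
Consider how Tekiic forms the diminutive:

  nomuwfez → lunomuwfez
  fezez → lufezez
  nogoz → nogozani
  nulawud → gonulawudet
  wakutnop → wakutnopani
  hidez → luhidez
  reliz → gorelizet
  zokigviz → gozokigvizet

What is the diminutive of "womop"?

"womop" has last vowel 'o'. The stems whose last vowel is 'o' (wakutnop → wakutnopani, nogoz → nogozani) add -ani.
The other patterns: stems whose last vowel is 'e' add the prefix lu-; stems whose last vowel is 'i' or 'u' add go- … -et around the stem.
So womop → womopani.

womopani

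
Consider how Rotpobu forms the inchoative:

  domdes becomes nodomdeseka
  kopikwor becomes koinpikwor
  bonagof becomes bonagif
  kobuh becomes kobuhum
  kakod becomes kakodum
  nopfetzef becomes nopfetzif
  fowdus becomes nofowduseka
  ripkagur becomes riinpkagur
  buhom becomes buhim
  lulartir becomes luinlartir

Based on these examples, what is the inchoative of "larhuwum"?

kobuh and fowdus both have last vowel 'u' yet inflect differently (kobuhum, nofowduseka), so the last vowel is not what conditions the rule; the final letter is.
"larhuwum" ends in -m. The one such stem in the data (buhom → buhim) changes the last vowel to 'i' (as do bonagof, nopfetzef), so the same rule applies.
So larhuwum → larhuwim.

larhuwim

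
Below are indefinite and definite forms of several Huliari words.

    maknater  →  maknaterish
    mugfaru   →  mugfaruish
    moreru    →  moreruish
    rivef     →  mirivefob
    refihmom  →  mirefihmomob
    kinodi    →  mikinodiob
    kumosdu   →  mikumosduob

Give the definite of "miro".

mugfaru and kumosdu both end in -u yet inflect differently (mugfaruish, mikumosduob), so the final letter is not what conditions the rule; the first letter is.
"miro" begins with m-. The stems beginning with m- (maknater → maknaterish, mugfaru → mugfaruish, moreru → moreruish) add -ish.
The other pattern: stems beginning with k- or r- add mi- … -ob around the stem.
So miro → miroish.

miroish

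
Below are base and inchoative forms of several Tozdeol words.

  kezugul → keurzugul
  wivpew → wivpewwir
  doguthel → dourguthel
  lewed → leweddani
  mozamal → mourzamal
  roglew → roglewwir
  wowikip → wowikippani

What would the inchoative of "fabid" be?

fabiddani

"fabid" ends in -d. The one such stem in the data (lewed → leweddani) doubles the final consonant and adds -ani (as does wowikip), so the same rule applies.
The other patterns: stems ending in -l insert -ur- after the first vowel; stems ending in -w double the final consonant and add -ir.
So fabid → fabiddani.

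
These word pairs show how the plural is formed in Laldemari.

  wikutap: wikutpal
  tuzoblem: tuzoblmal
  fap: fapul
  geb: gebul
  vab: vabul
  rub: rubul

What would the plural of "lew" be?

lewul

"lew" has 1 vowel. The stems with 1 vowel (rub → rubul, geb → gebul, fap → fapul) add -ul.
The other pattern: stems with 3 vowels delete the last vowel and add -al.
So lew → lewul.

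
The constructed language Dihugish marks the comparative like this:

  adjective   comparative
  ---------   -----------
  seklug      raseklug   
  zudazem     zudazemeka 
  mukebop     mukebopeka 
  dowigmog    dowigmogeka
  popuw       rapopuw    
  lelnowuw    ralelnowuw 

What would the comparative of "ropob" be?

"ropob" has last vowel 'o'. The stems whose last vowel is 'o' (dowigmog → dowigmogeka, mukebop → mukebopeka) add -eka.
So ropob → ropobeka.

ropobeka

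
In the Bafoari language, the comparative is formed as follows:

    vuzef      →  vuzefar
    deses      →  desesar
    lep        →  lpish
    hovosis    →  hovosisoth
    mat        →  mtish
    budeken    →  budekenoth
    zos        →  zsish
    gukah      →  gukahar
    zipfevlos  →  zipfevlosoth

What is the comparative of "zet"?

"zet" has 1 vowel. The stems with 1 vowel (mat → mtish, lep → lpish, zos → zsish) delete the last vowel and add -ish.
The other patterns: stems with 2 vowels add -ar; stems with 3 vowels add -oth.
So zet → ztish.

ztish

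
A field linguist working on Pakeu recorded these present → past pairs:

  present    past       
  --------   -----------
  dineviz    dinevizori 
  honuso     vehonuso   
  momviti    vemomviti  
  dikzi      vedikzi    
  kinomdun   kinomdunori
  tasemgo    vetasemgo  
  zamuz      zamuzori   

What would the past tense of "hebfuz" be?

hebfuzori

"hebfuz" ends in a consonant. The stems ending in a consonant (dineviz → dinevizori, zamuz → zamuzori, kinomdun → kinomdunori) add -ori.
So hebfuz → hebfuzori.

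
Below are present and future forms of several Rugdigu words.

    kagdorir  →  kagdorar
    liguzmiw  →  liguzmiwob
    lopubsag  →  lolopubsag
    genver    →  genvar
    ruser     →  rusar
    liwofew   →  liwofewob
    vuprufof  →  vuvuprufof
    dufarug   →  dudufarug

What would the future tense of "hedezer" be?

"hedezer" ends in -r. The stems ending in -r (ruser → rusar, kagdorir → kagdorar, genver → genvar) change the last vowel to 'a'.
So hedezer → hedezar.

hedezar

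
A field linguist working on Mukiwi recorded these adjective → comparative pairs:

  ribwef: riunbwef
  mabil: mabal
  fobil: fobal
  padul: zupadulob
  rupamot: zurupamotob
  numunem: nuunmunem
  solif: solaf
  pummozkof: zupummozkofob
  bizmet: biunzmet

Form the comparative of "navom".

solif and ribwef both end in -f yet inflect differently (solaf, riunbwef), so the final letter is not what conditions the rule; the last vowel is.
"navom" has last vowel 'o'. The stems whose last vowel is 'o' (rupamot → zurupamotob, pummozkof → zupummozkofob) add zu- … -ob around the stem.
The other patterns: stems whose last vowel is 'i' change the last vowel to 'a'; stems whose last vowel is 'e' insert -un- after the first vowel.
So navom → zunavomob.

zunavomob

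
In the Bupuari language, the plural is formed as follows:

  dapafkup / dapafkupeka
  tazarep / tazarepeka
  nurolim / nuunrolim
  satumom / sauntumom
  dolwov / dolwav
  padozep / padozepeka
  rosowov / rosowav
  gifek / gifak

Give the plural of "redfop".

tazarep and gifek both have last vowel 'e' yet inflect differently (tazarepeka, gifak), so the last vowel is not what conditions the rule; the final letter is.
"redfop" ends in -p. The stems ending in -p (tazarep → tazarepeka, padozep → padozepeka, dapafkup → dapafkupeka) add -eka.
The other patterns: stems ending in -k or -v change the last vowel to 'a'; stems ending in -m insert -un- after the first vowel.
So redfop → redfopeka.

redfopeka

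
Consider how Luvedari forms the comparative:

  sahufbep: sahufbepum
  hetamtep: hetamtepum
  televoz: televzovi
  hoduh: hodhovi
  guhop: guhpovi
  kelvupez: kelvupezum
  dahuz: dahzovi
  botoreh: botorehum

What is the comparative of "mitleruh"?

mitlerhovi

kelvupez and dahuz both end in -z yet inflect differently (kelvupezum, dahzovi), so the final letter is not what conditions the rule; the last vowel is.
"mitleruh" has last vowel 'u'. The stems whose last vowel is 'u' (dahuz → dahzovi, hoduh → hodhovi) delete the last vowel and add -ovi.
So mitleruh → mitlerhovi.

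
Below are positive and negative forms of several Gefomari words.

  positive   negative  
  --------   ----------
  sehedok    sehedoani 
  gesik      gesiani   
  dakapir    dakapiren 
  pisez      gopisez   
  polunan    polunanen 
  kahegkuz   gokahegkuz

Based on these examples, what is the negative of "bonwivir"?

"bonwivir" ends in -r. The one such stem in the data (dakapir → dakapiren) adds -en, so the same rule applies.
The other patterns: stems ending in -z add the prefix go-; stems ending in -k drop the final letter and add -ani.
So bonwivir → bonwiviren.

bonwiviren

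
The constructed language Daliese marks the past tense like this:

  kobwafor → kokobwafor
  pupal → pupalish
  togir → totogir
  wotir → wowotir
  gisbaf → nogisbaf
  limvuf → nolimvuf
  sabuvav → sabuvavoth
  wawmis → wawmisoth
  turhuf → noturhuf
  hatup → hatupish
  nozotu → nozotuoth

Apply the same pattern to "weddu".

hatup and turhuf both have last vowel 'u' yet inflect differently (hatupish, noturhuf), so the last vowel is not what conditions the rule; the final letter is.
"weddu" ends in -u. The one such stem in the data (nozotu → nozotuoth) adds -oth, so the same rule applies.
The other patterns: stems ending in -l or -p add -ish; stems ending in -r repeat the first consonant+vowel as a prefix; stems ending in -f add the prefix no-.
So weddu → wedduoth.

wedduoth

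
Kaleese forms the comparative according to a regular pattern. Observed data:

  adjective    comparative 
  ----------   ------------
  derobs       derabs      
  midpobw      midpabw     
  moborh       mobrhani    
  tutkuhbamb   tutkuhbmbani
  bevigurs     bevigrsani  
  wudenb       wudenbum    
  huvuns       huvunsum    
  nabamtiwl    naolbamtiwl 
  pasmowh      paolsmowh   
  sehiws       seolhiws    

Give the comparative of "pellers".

pellrsani

derobs and bevigurs both end in -s yet inflect differently (derabs, bevigrsani), so the final letter is not what conditions the rule; the second-to-last letter is.
"pellers" has second-to-last letter 'r'. The stems whose second-to-last letter is 'r' (moborh → mobrhani, bevigurs → bevigrsani) delete the last vowel and add -ani.
The other patterns: stems whose second-to-last letter is 'b' change the last vowel to 'a'; stems whose second-to-last letter is 'n' add -um; stems whose second-to-last letter is 'w' insert -ol- after the first vowel.
So pellers → pellrsani.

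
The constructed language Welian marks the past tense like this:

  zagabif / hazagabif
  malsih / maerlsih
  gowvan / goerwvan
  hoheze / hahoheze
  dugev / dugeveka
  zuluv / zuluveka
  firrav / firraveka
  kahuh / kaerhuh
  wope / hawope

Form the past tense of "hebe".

zuluv and kahuh both have last vowel 'u' yet inflect differently (zuluveka, kaerhuh), so the last vowel is not what conditions the rule; the final letter is.
"hebe" ends in -e. The stems ending in -e (wope → hawope, hoheze → hahoheze) add the prefix ha-.
The other patterns: stems ending in -v add -eka; stems ending in -h or -n insert -er- after the first vowel.
So hebe → hahebe.

hahebe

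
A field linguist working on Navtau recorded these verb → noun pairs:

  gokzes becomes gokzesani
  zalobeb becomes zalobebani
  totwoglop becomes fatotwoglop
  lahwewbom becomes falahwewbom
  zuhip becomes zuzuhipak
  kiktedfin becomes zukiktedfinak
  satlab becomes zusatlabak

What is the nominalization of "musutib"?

totwoglop and zuhip both end in -p yet inflect differently (fatotwoglop, zuzuhipak), so the final letter is not what conditions the rule; the last vowel is.
"musutib" has last vowel 'i'. The stems whose last vowel is 'i' (zuhip → zuzuhipak, kiktedfin → zukiktedfinak) add zu- … -ak around the stem.
The other patterns: stems whose last vowel is 'e' add -ani; stems whose last vowel is 'o' add the prefix fa-.
So musutib → zumusutibak.

zumusutibak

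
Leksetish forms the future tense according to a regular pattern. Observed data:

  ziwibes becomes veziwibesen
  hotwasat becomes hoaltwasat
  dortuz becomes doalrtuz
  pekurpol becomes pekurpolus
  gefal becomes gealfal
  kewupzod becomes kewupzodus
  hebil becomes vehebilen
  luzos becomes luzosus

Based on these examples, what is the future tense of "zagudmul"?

pekurpol and gefal both end in -l yet inflect differently (pekurpolus, gealfal), so the final letter is not what conditions the rule; the last vowel is.
"zagudmul" has last vowel 'u'. The one such stem in the data (dortuz → doalrtuz) inserts -al- after the first vowel (as do hotwasat, gefal), so the same rule applies.
The other patterns: stems whose last vowel is 'o' add -us; stems whose last vowel is 'e' or 'i' add ve- … -en around the stem.
So zagudmul → zaalgudmul.

zaalgudmul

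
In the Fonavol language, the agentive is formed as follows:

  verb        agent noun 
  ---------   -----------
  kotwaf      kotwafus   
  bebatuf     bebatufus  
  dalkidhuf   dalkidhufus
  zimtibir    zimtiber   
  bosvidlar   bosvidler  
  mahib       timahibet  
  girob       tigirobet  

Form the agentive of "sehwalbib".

tisehwalbibet

kotwaf and bosvidlar both have last vowel 'a' yet inflect differently (kotwafus, bosvidler), so the last vowel is not what conditions the rule; the final letter is.
"sehwalbib" ends in -b. The stems ending in -b (mahib → timahibet, girob → tigirobet) add ti- … -et around the stem.
So sehwalbib → tisehwalbibet.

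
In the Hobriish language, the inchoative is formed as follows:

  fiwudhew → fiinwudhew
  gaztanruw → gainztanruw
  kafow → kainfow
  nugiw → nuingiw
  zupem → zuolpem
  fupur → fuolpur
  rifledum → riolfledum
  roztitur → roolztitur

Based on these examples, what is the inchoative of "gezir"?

fiwudhew and zupem both have last vowel 'e' yet inflect differently (fiinwudhew, zuolpem), so the last vowel is not what conditions the rule; the final letter is.
"gezir" ends in -r. The stems ending in -r (fupur → fuolpur, roztitur → roolztitur) insert -ol- after the first vowel.
The other pattern: stems ending in -w insert -in- after the first vowel.
So gezir → geolzir.

geolzir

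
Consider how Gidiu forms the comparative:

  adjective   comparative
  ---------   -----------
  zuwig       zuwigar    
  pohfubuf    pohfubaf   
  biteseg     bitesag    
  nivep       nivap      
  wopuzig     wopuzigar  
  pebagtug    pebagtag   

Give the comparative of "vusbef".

vusbaf

"vusbef" has last vowel 'e'. The stems whose last vowel is 'e' (biteseg → bitesag, nivep → nivap) change the last vowel to 'a'.
The other pattern: stems whose last vowel is 'i' add -ar.
So vusbef → vusbaf.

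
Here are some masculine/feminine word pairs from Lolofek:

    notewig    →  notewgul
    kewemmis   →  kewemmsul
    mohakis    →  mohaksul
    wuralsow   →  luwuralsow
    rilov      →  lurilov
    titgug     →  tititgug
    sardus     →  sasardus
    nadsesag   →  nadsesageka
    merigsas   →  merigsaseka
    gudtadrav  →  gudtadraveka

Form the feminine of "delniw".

delnwul

notewig and titgug both end in -g yet inflect differently (notewgul, tititgug), so the final letter is not what conditions the rule; the last vowel is.
"delniw" has last vowel 'i'. The stems whose last vowel is 'i' (notewig → notewgul, kewemmis → kewemmsul, mohakis → mohaksul) delete the last vowel and add -ul.
So delniw → delnwul.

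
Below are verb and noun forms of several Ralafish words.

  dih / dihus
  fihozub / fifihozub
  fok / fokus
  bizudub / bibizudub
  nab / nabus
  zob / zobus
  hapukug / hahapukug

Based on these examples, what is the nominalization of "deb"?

zob and fihozub both end in -b yet inflect differently (zobus, fifihozub), so the final letter is not what conditions the rule; the number of vowels is.
"deb" has 1 vowel. The stems with 1 vowel (zob → zobus, dih → dihus, fok → fokus) add -us.
The other pattern: stems with 3 vowels repeat the first consonant+vowel as a prefix.
So deb → debus.

debus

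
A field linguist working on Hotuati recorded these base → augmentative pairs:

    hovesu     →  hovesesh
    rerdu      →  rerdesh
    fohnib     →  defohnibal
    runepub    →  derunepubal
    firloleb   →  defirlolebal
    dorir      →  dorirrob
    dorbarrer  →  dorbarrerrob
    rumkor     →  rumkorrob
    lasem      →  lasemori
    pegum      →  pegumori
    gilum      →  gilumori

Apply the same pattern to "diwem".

"diwem" ends in -m. The stems ending in -m (lasem → lasemori, pegum → pegumori, gilum → gilumori) add -ori.
The other patterns: stems ending in -u drop the final letter and add -esh; stems ending in -b add de- … -al around the stem; stems ending in -r double the final consonant and add -ob.
So diwem → diwemori.

diwemori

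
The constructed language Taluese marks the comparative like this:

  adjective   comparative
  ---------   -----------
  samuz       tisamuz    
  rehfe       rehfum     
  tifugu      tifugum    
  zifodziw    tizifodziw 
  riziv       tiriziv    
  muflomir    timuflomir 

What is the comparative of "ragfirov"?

tiragfirov

samuz and tifugu both have last vowel 'u' yet inflect differently (tisamuz, tifugum), so the last vowel is not what conditions the rule; whether the stem ends in a vowel or a consonant is.
"ragfirov" ends in a consonant. The stems ending in a consonant (zifodziw → tizifodziw, samuz → tisamuz, muflomir → timuflomir) add the prefix ti-.
The other pattern: stems ending in a vowel drop the final letter and add -um.
So ragfirov → tiragfirov.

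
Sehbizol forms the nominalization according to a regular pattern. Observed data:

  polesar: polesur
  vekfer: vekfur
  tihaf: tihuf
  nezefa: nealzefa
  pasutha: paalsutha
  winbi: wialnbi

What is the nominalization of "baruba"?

baalruba

polesar and nezefa both have last vowel 'a' yet inflect differently (polesur, nealzefa), so the last vowel is not what conditions the rule; whether the stem ends in a vowel or a consonant is.
"baruba" ends in a vowel. The stems ending in a vowel (nezefa → nealzefa, pasutha → paalsutha, winbi → wialnbi) insert -al- after the first vowel.
The other pattern: stems ending in a consonant change the last vowel to 'u'.
So baruba → baalruba.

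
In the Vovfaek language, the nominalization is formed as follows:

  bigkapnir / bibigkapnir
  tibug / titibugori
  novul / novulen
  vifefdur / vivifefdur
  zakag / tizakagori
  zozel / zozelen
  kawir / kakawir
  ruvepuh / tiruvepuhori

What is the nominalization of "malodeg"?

ruvepuh and vifefdur both have last vowel 'u' yet inflect differently (tiruvepuhori, vivifefdur), so the last vowel is not what conditions the rule; the final letter is.
"malodeg" ends in -g. The stems ending in -g (zakag → tizakagori, tibug → titibugori) add ti- … -ori around the stem.
The other patterns: stems ending in -r repeat the first consonant+vowel as a prefix; stems ending in -l add -en.
So malodeg → timalodegori.

timalodegori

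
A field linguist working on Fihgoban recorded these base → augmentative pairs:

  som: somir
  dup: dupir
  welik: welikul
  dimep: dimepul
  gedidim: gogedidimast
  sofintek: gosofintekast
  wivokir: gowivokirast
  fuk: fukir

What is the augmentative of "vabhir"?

fuk and welik both end in -k yet inflect differently (fukir, welikul), so the final letter is not what conditions the rule; the number of vowels is.
"vabhir" has 2 vowels. The stems with 2 vowels (welik → welikul, dimep → dimepul) add -ul.
So vabhir → vabhirul.

vabhirul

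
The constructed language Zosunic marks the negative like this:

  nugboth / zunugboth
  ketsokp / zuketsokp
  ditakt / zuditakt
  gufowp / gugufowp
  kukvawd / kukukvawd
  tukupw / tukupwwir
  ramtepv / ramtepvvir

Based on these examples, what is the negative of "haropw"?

haropwwir

"haropw" has second-to-last letter 'p'. The stems whose second-to-last letter is 'p' (tukupw → tukupwwir, ramtepv → ramtepvvir) double the final consonant and add -ir.
So haropw → haropwwir.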